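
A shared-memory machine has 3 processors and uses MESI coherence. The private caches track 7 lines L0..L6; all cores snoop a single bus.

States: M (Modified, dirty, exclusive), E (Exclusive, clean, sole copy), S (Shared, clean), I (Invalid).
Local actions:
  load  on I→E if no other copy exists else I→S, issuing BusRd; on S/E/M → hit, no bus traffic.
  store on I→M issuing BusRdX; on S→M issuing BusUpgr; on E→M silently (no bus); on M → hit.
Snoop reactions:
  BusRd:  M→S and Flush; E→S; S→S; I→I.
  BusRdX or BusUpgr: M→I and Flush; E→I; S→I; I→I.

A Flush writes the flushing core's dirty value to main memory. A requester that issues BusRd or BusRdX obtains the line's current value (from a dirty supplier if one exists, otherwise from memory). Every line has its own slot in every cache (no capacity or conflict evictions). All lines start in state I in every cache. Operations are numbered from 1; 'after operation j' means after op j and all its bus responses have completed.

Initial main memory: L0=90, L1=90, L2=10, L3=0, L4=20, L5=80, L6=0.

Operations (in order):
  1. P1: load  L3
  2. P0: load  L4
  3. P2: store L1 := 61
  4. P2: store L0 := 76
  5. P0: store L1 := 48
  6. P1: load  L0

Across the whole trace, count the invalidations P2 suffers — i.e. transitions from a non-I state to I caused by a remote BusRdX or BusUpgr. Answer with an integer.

invalidations = 1

1. P1: load  L3  bus=[BusRd]  L3: P0=I P1=E P2=I  mem[L3]=0
2. P0: load  L4  bus=[BusRd]  L4: P0=E P1=I P2=I  mem[L4]=20
3. P2: store L1 := 61  bus=[BusRdX]  L1: P0=I P1=I P2=M  mem[L1]=90
4. P2: store L0 := 76  bus=[BusRdX]  L0: P0=I P1=I P2=M  mem[L0]=90
5. P0: store L1 := 48  bus=[BusRdX,Flush]  L1: P0=M P1=I P2=I  mem[L1]=61
6. P1: load  L0  bus=[BusRd,Flush]  L0: P0=I P1=S P2=S  mem[L0]=76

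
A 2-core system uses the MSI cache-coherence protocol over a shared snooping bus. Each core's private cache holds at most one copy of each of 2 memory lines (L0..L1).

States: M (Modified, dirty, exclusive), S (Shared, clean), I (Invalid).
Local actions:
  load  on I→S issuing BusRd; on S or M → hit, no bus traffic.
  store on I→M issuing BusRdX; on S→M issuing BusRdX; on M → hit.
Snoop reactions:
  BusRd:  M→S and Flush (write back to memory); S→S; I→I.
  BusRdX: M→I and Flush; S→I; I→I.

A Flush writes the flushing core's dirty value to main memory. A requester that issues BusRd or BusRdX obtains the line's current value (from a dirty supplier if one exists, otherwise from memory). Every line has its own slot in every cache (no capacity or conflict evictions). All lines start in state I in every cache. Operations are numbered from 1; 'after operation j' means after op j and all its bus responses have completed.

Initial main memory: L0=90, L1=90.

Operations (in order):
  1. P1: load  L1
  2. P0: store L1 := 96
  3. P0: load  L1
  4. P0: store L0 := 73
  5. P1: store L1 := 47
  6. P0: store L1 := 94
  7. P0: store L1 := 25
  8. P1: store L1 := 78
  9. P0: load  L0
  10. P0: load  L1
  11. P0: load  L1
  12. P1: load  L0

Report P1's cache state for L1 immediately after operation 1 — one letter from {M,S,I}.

state = S

1. P1: load  L1  bus=[BusRd]  L1: P0=I P1=S  mem[L1]=90
2. P0: store L1 := 96  bus=[BusRdX]  L1: P0=M P1=I  mem[L1]=90
3. P0: load  L1  bus=[-]  L1: P0=M P1=I  mem[L1]=90
4. P0: store L0 := 73  bus=[BusRdX]  L0: P0=M P1=I  mem[L0]=90
5. P1: store L1 := 47  bus=[BusRdX,Flush]  L1: P0=I P1=M  mem[L1]=96
6. P0: store L1 := 94  bus=[BusRdX,Flush]  L1: P0=M P1=I  mem[L1]=47
7. P0: store L1 := 25  bus=[-]  L1: P0=M P1=I  mem[L1]=47
8. P1: store L1 := 78  bus=[BusRdX,Flush]  L1: P0=I P1=M  mem[L1]=25
9. P0: load  L0  bus=[-]  L0: P0=M P1=I  mem[L0]=90
10. P0: load  L1  bus=[BusRd,Flush]  L1: P0=S P1=S  mem[L1]=78
11. P0: load  L1  bus=[-]  L1: P0=S P1=S  mem[L1]=78
12. P1: load  L0  bus=[BusRd,Flush]  L0: P0=S P1=S  mem[L0]=73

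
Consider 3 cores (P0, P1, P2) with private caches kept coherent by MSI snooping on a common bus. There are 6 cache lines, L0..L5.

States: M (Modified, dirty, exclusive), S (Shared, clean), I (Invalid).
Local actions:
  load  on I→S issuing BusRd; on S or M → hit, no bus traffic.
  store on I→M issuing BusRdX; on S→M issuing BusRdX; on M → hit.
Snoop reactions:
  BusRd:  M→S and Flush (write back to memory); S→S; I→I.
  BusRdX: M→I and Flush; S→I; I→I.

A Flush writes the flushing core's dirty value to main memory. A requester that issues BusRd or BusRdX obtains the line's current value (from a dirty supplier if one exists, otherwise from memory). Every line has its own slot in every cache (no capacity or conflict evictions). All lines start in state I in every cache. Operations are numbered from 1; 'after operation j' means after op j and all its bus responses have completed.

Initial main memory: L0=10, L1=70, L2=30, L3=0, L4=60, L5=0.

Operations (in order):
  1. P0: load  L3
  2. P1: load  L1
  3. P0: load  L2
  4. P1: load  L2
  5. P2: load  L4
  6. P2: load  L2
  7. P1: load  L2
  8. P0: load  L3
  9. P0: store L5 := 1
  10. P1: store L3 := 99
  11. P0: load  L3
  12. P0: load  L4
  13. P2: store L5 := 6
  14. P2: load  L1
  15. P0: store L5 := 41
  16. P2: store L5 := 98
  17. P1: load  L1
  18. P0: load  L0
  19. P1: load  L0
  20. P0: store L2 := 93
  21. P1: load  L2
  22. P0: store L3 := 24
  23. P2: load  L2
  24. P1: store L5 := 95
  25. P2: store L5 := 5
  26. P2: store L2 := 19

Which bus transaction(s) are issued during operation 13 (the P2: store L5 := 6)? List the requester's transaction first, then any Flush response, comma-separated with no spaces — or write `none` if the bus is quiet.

bus = BusRdX,Flush

[1] P0: load  L3 | P0:S(0), P1:I, P2:I | bus: BusRd
[2] P1: load  L1 | P0:I, P1:S(70), P2:I | bus: BusRd
[3] P0: load  L2 | P0:S(30), P1:I, P2:I | bus: BusRd
[4] P1: load  L2 | P0:S(30), P1:S(30), P2:I | bus: BusRd
[5] P2: load  L4 | P0:I, P1:I, P2:S(60) | bus: BusRd
[6] P2: load  L2 | P0:S(30), P1:S(30), P2:S(30) | bus: BusRd
[7] P1: load  L2 | P0:S(30), P1:S(30), P2:S(30) | bus: none
[8] P0: load  L3 | P0:S(0), P1:I, P2:I | bus: none
[9] P0: store L5 := 1 | P0:M(1), P1:I, P2:I | bus: BusRdX
[10] P1: store L3 := 99 | P0:I, P1:M(99), P2:I | bus: BusRdX
[11] P0: load  L3 | P0:S(99), P1:S(99), P2:I | bus: BusRd,Flush
[12] P0: load  L4 | P0:S(60), P1:I, P2:S(60) | bus: BusRd
[13] P2: store L5 := 6 | P0:I, P1:I, P2:M(6) | bus: BusRdX,Flush
[14] P2: load  L1 | P0:I, P1:S(70), P2:S(70) | bus: BusRd
[15] P0: store L5 := 41 | P0:M(41), P1:I, P2:I | bus: BusRdX,Flush
[16] P2: store L5 := 98 | P0:I, P1:I, P2:M(98) | bus: BusRdX,Flush
[17] P1: load  L1 | P0:I, P1:S(70), P2:S(70) | bus: none
[18] P0: load  L0 | P0:S(10), P1:I, P2:I | bus: BusRd
[19] P1: load  L0 | P0:S(10), P1:S(10), P2:I | bus: BusRd
[20] P0: store L2 := 93 | P0:M(93), P1:I, P2:I | bus: BusRdX
[21] P1: load  L2 | P0:S(93), P1:S(93), P2:I | bus: BusRd,Flush
[22] P0: store L3 := 24 | P0:M(24), P1:I, P2:I | bus: BusRdX
[23] P2: load  L2 | P0:S(93), P1:S(93), P2:S(93) | bus: BusRd
[24] P1: store L5 := 95 | P0:I, P1:M(95), P2:I | bus: BusRdX,Flush
[25] P2: store L5 := 5 | P0:I, P1:I, P2:M(5) | bus: BusRdX,Flush
[26] P2: store L2 := 19 | P0:I, P1:I, P2:M(19) | bus: BusRdX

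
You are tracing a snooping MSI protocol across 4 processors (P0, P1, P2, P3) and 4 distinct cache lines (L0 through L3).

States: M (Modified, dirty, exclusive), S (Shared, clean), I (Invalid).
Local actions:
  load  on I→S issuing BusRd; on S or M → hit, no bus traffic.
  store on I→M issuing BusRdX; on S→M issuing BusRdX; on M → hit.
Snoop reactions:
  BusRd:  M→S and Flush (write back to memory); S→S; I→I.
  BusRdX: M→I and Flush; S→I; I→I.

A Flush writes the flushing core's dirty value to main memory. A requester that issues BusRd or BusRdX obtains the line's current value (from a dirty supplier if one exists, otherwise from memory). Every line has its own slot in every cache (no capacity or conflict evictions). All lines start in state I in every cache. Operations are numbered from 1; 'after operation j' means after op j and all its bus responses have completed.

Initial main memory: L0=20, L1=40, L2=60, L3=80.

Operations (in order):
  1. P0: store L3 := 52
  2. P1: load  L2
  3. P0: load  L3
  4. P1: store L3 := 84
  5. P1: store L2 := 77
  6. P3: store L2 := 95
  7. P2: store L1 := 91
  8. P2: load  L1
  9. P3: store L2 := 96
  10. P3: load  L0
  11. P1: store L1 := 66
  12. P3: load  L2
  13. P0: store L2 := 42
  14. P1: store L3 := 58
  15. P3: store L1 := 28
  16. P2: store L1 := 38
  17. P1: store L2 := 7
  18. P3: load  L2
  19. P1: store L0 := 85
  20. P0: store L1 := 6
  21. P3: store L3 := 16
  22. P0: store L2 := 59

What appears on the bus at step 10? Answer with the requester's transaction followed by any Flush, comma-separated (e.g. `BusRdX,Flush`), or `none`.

bus = BusRd

step 1: P0: store L3 := 52  ⟶  MIII  (L3)  txn=BusRdX  M[L3]=80
step 2: P1: load  L2  ⟶  ISII  (L2)  txn=BusRd  M[L2]=60
step 3: P0: load  L3  ⟶  MIII  (L3)  txn=∅  M[L3]=80
step 4: P1: store L3 := 84  ⟶  IMII  (L3)  txn=BusRdX+Flush  M[L3]=52
step 5: P1: store L2 := 77  ⟶  IMII  (L2)  txn=BusRdX  M[L2]=60
step 6: P3: store L2 := 95  ⟶  IIIM  (L2)  txn=BusRdX+Flush  M[L2]=77
step 7: P2: store L1 := 91  ⟶  IIMI  (L1)  txn=BusRdX  M[L1]=40
step 8: P2: load  L1  ⟶  IIMI  (L1)  txn=∅  M[L1]=40
step 9: P3: store L2 := 96  ⟶  IIIM  (L2)  txn=∅  M[L2]=77
step 10: P3: load  L0  ⟶  IIIS  (L0)  txn=BusRd  M[L0]=20
step 11: P1: store L1 := 66  ⟶  IMII  (L1)  txn=BusRdX+Flush  M[L1]=91
step 12: P3: load  L2  ⟶  IIIM  (L2)  txn=∅  M[L2]=77
step 13: P0: store L2 := 42  ⟶  MIII  (L2)  txn=BusRdX+Flush  M[L2]=96
step 14: P1: store L3 := 58  ⟶  IMII  (L3)  txn=∅  M[L3]=52
step 15: P3: store L1 := 28  ⟶  IIIM  (L1)  txn=BusRdX+Flush  M[L1]=66
step 16: P2: store L1 := 38  ⟶  IIMI  (L1)  txn=BusRdX+Flush  M[L1]=28
step 17: P1: store L2 := 7  ⟶  IMII  (L2)  txn=BusRdX+Flush  M[L2]=42
step 18: P3: load  L2  ⟶  ISIS  (L2)  txn=BusRd+Flush  M[L2]=7
step 19: P1: store L0 := 85  ⟶  IMII  (L0)  txn=BusRdX  M[L0]=20
step 20: P0: store L1 := 6  ⟶  MIII  (L1)  txn=BusRdX+Flush  M[L1]=38
step 21: P3: store L3 := 16  ⟶  IIIM  (L3)  txn=BusRdX+Flush  M[L3]=58
step 22: P0: store L2 := 59  ⟶  MIII  (L2)  txn=BusRdX  M[L2]=7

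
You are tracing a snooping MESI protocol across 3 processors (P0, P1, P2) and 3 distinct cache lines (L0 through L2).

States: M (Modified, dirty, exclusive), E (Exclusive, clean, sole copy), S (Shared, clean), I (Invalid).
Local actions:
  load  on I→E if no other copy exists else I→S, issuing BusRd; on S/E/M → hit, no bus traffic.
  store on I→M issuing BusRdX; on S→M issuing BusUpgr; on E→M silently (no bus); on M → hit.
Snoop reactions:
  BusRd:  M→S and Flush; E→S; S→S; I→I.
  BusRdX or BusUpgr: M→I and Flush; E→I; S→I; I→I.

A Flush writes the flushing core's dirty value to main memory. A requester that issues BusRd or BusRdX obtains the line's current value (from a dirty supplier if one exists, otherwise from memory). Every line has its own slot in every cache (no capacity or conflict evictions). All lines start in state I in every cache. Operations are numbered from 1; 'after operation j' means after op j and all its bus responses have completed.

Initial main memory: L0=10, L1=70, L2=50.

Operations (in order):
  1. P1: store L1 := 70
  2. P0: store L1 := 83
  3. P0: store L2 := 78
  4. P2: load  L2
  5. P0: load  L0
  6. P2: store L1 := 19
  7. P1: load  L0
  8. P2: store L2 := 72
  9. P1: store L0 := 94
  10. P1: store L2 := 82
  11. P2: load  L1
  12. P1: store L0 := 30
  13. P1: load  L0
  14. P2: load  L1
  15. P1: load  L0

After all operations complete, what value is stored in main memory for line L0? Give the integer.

[1] P1: store L1 := 70 | P0:I, P1:M(70), P2:I | bus: BusRdX
[2] P0: store L1 := 83 | P0:M(83), P1:I, P2:I | bus: BusRdX,Flush
[3] P0: store L2 := 78 | P0:M(78), P1:I, P2:I | bus: BusRdX
[4] P2: load  L2 | P0:S(78), P1:I, P2:S(78) | bus: BusRd,Flush
[5] P0: load  L0 | P0:E(10), P1:I, P2:I | bus: BusRd
[6] P2: store L1 := 19 | P0:I, P1:I, P2:M(19) | bus: BusRdX,Flush
[7] P1: load  L0 | P0:S(10), P1:S(10), P2:I | bus: BusRd
[8] P2: store L2 := 72 | P0:I, P1:I, P2:M(72) | bus: BusUpgr
[9] P1: store L0 := 94 | P0:I, P1:M(94), P2:I | bus: BusUpgr
[10] P1: store L2 := 82 | P0:I, P1:M(82), P2:I | bus: BusRdX,Flush
[11] P2: load  L1 | P0:I, P1:I, P2:M(19) | bus: none
[12] P1: store L0 := 30 | P0:I, P1:M(30), P2:I | bus: none
[13] P1: load  L0 | P0:I, P1:M(30), P2:I | bus: none
[14] P2: load  L1 | P0:I, P1:I, P2:M(19) | bus: none
[15] P1: load  L0 | P0:I, P1:M(30), P2:I | bus: none

memory[L0] = 10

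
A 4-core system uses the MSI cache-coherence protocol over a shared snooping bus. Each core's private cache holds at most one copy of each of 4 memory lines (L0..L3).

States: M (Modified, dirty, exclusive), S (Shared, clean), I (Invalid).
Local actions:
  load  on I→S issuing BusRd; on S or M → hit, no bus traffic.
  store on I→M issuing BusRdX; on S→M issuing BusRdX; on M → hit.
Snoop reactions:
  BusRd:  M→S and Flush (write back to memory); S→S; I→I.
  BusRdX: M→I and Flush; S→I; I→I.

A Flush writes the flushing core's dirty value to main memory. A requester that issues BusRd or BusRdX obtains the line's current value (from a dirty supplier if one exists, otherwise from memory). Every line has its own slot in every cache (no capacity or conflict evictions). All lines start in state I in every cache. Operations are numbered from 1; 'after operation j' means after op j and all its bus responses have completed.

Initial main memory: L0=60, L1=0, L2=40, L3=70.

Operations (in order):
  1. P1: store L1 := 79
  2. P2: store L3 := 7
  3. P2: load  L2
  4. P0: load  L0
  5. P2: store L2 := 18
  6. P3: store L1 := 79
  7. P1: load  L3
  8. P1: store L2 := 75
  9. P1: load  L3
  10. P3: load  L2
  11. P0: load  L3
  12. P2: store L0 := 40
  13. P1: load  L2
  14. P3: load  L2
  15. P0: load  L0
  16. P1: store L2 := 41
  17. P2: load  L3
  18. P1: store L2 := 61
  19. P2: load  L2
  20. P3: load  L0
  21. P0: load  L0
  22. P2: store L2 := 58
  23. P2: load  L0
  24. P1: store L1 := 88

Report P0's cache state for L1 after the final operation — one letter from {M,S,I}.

[1] P1: store L1 := 79 | P0:I, P1:M(79), P2:I, P3:I | bus: BusRdX
[2] P2: store L3 := 7 | P0:I, P1:I, P2:M(7), P3:I | bus: BusRdX
[3] P2: load  L2 | P0:I, P1:I, P2:S(40), P3:I | bus: BusRd
[4] P0: load  L0 | P0:S(60), P1:I, P2:I, P3:I | bus: BusRd
[5] P2: store L2 := 18 | P0:I, P1:I, P2:M(18), P3:I | bus: BusRdX
[6] P3: store L1 := 79 | P0:I, P1:I, P2:I, P3:M(79) | bus: BusRdX,Flush
[7] P1: load  L3 | P0:I, P1:S(7), P2:S(7), P3:I | bus: BusRd,Flush
[8] P1: store L2 := 75 | P0:I, P1:M(75), P2:I, P3:I | bus: BusRdX,Flush
[9] P1: load  L3 | P0:I, P1:S(7), P2:S(7), P3:I | bus: none
[10] P3: load  L2 | P0:I, P1:S(75), P2:I, P3:S(75) | bus: BusRd,Flush
[11] P0: load  L3 | P0:S(7), P1:S(7), P2:S(7), P3:I | bus: BusRd
[12] P2: store L0 := 40 | P0:I, P1:I, P2:M(40), P3:I | bus: BusRdX
[13] P1: load  L2 | P0:I, P1:S(75), P2:I, P3:S(75) | bus: none
[14] P3: load  L2 | P0:I, P1:S(75), P2:I, P3:S(75) | bus: none
[15] P0: load  L0 | P0:S(40), P1:I, P2:S(40), P3:I | bus: BusRd,Flush
[16] P1: store L2 := 41 | P0:I, P1:M(41), P2:I, P3:I | bus: BusRdX
[17] P2: load  L3 | P0:S(7), P1:S(7), P2:S(7), P3:I | bus: none
[18] P1: store L2 := 61 | P0:I, P1:M(61), P2:I, P3:I | bus: none
[19] P2: load  L2 | P0:I, P1:S(61), P2:S(61), P3:I | bus: BusRd,Flush
[20] P3: load  L0 | P0:S(40), P1:I, P2:S(40), P3:S(40) | bus: BusRd
[21] P0: load  L0 | P0:S(40), P1:I, P2:S(40), P3:S(40) | bus: none
[22] P2: store L2 := 58 | P0:I, P1:I, P2:M(58), P3:I | bus: BusRdX
[23] P2: load  L0 | P0:S(40), P1:I, P2:S(40), P3:S(40) | bus: none
[24] P1: store L1 := 88 | P0:I, P1:M(88), P2:I, P3:I | bus: BusRdX,Flush

state = I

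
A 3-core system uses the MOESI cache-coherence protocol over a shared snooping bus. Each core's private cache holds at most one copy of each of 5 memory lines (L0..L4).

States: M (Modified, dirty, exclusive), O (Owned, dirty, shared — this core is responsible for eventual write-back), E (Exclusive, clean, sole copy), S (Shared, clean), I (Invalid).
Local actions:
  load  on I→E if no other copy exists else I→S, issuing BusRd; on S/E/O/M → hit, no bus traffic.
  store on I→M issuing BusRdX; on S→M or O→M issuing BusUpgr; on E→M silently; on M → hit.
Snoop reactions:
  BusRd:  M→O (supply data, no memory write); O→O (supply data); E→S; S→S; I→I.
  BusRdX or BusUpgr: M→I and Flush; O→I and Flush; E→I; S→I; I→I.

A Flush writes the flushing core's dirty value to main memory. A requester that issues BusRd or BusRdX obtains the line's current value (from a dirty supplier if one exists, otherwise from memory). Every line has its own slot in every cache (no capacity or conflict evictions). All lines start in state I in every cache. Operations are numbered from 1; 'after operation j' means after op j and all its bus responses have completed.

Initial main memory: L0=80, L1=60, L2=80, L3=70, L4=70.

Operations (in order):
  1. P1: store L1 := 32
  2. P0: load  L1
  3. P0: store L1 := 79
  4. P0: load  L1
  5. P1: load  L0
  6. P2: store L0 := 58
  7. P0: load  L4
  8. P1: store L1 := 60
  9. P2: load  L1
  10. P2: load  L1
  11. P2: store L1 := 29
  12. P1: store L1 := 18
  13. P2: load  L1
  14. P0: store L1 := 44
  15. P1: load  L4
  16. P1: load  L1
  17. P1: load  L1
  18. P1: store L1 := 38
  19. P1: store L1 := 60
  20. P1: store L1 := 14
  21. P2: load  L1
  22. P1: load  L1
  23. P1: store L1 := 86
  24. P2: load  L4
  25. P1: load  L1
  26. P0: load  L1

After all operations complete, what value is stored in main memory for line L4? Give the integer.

memory[L4] = 70

[1] P1: store L1 := 32 | P0:I, P1:M(32), P2:I | bus: BusRdX
[2] P0: load  L1 | P0:S(32), P1:O(32), P2:I | bus: BusRd
[3] P0: store L1 := 79 | P0:M(79), P1:I, P2:I | bus: BusUpgr,Flush
[4] P0: load  L1 | P0:M(79), P1:I, P2:I | bus: none
[5] P1: load  L0 | P0:I, P1:E(80), P2:I | bus: BusRd
[6] P2: store L0 := 58 | P0:I, P1:I, P2:M(58) | bus: BusRdX
[7] P0: load  L4 | P0:E(70), P1:I, P2:I | bus: BusRd
[8] P1: store L1 := 60 | P0:I, P1:M(60), P2:I | bus: BusRdX,Flush
[9] P2: load  L1 | P0:I, P1:O(60), P2:S(60) | bus: BusRd
[10] P2: load  L1 | P0:I, P1:O(60), P2:S(60) | bus: none
[11] P2: store L1 := 29 | P0:I, P1:I, P2:M(29) | bus: BusUpgr,Flush
[12] P1: store L1 := 18 | P0:I, P1:M(18), P2:I | bus: BusRdX,Flush
[13] P2: load  L1 | P0:I, P1:O(18), P2:S(18) | bus: BusRd
[14] P0: store L1 := 44 | P0:M(44), P1:I, P2:I | bus: BusRdX,Flush
[15] P1: load  L4 | P0:S(70), P1:S(70), P2:I | bus: BusRd
[16] P1: load  L1 | P0:O(44), P1:S(44), P2:I | bus: BusRd
[17] P1: load  L1 | P0:O(44), P1:S(44), P2:I | bus: none
[18] P1: store L1 := 38 | P0:I, P1:M(38), P2:I | bus: BusUpgr,Flush
[19] P1: store L1 := 60 | P0:I, P1:M(60), P2:I | bus: none
[20] P1: store L1 := 14 | P0:I, P1:M(14), P2:I | bus: none
[21] P2: load  L1 | P0:I, P1:O(14), P2:S(14) | bus: BusRd
[22] P1: load  L1 | P0:I, P1:O(14), P2:S(14) | bus: none
[23] P1: store L1 := 86 | P0:I, P1:M(86), P2:I | bus: BusUpgr
[24] P2: load  L4 | P0:S(70), P1:S(70), P2:S(70) | bus: BusRd
[25] P1: load  L1 | P0:I, P1:M(86), P2:I | bus: none
[26] P0: load  L1 | P0:S(86), P1:O(86), P2:I | bus: BusRd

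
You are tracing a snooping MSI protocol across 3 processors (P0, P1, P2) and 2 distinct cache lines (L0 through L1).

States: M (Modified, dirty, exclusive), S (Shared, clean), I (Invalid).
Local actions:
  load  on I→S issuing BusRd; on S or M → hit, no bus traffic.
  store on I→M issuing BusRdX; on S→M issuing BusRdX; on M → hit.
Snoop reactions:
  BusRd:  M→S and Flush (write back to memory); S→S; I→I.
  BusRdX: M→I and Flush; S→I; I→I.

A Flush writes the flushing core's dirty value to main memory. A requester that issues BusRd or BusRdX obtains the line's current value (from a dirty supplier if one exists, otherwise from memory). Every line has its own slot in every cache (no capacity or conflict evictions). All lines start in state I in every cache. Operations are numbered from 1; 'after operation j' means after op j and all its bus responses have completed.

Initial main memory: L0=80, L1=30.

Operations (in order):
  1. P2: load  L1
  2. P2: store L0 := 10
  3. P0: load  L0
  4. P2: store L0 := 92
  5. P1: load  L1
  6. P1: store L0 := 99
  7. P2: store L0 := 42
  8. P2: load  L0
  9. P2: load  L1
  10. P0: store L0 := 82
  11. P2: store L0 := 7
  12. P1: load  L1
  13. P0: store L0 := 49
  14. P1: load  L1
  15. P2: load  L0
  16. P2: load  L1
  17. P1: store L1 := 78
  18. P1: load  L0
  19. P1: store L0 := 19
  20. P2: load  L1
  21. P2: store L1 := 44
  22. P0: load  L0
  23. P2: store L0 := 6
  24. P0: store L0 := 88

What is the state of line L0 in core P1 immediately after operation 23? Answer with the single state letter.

state = I

1. P2: load  L1  bus=[BusRd]  L1: P0=I P1=I P2=S  mem[L1]=30
2. P2: store L0 := 10  bus=[BusRdX]  L0: P0=I P1=I P2=M  mem[L0]=80
3. P0: load  L0  bus=[BusRd,Flush]  L0: P0=S P1=I P2=S  mem[L0]=10
4. P2: store L0 := 92  bus=[BusRdX]  L0: P0=I P1=I P2=M  mem[L0]=10
5. P1: load  L1  bus=[BusRd]  L1: P0=I P1=S P2=S  mem[L1]=30
6. P1: store L0 := 99  bus=[BusRdX,Flush]  L0: P0=I P1=M P2=I  mem[L0]=92
7. P2: store L0 := 42  bus=[BusRdX,Flush]  L0: P0=I P1=I P2=M  mem[L0]=99
8. P2: load  L0  bus=[-]  L0: P0=I P1=I P2=M  mem[L0]=99
9. P2: load  L1  bus=[-]  L1: P0=I P1=S P2=S  mem[L1]=30
10. P0: store L0 := 82  bus=[BusRdX,Flush]  L0: P0=M P1=I P2=I  mem[L0]=42
11. P2: store L0 := 7  bus=[BusRdX,Flush]  L0: P0=I P1=I P2=M  mem[L0]=82
12. P1: load  L1  bus=[-]  L1: P0=I P1=S P2=S  mem[L1]=30
13. P0: store L0 := 49  bus=[BusRdX,Flush]  L0: P0=M P1=I P2=I  mem[L0]=7
14. P1: load  L1  bus=[-]  L1: P0=I P1=S P2=S  mem[L1]=30
15. P2: load  L0  bus=[BusRd,Flush]  L0: P0=S P1=I P2=S  mem[L0]=49
16. P2: load  L1  bus=[-]  L1: P0=I P1=S P2=S  mem[L1]=30
17. P1: store L1 := 78  bus=[BusRdX]  L1: P0=I P1=M P2=I  mem[L1]=30
18. P1: load  L0  bus=[BusRd]  L0: P0=S P1=S P2=S  mem[L0]=49
19. P1: store L0 := 19  bus=[BusRdX]  L0: P0=I P1=M P2=I  mem[L0]=49
20. P2: load  L1  bus=[BusRd,Flush]  L1: P0=I P1=S P2=S  mem[L1]=78
21. P2: store L1 := 44  bus=[BusRdX]  L1: P0=I P1=I P2=M  mem[L1]=78
22. P0: load  L0  bus=[BusRd,Flush]  L0: P0=S P1=S P2=I  mem[L0]=19
23. P2: store L0 := 6  bus=[BusRdX]  L0: P0=I P1=I P2=M  mem[L0]=19
24. P0: store L0 := 88  bus=[BusRdX,Flush]  L0: P0=M P1=I P2=I  mem[L0]=6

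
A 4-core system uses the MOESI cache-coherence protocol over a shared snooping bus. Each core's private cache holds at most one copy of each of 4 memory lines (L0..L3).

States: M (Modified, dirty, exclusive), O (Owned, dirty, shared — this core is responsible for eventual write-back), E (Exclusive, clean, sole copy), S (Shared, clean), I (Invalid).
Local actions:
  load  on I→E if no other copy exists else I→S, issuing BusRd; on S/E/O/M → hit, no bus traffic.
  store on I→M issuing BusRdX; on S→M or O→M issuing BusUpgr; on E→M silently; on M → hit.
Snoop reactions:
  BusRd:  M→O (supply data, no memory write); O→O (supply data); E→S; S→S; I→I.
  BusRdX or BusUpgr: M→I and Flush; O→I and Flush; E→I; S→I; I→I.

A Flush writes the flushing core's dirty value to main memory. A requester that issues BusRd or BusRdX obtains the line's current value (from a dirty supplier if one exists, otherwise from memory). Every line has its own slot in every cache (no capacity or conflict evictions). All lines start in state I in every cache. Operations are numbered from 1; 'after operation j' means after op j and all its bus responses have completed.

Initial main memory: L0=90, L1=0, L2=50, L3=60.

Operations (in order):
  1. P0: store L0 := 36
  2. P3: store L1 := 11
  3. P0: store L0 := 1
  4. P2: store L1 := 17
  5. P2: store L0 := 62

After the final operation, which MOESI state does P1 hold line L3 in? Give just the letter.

  op1 P0: store L0 := 36 → M/I/I/I on L0; bus BusRdX; mem=90
  op2 P3: store L1 := 11 → I/I/I/M on L1; bus BusRdX; mem=0
  op3 P0: store L0 := 1 → M/I/I/I on L0; bus (none); mem=90
  op4 P2: store L1 := 17 → I/I/M/I on L1; bus BusRdX Flush; mem=11
  op5 P2: store L0 := 62 → I/I/M/I on L0; bus BusRdX Flush; mem=1

state = I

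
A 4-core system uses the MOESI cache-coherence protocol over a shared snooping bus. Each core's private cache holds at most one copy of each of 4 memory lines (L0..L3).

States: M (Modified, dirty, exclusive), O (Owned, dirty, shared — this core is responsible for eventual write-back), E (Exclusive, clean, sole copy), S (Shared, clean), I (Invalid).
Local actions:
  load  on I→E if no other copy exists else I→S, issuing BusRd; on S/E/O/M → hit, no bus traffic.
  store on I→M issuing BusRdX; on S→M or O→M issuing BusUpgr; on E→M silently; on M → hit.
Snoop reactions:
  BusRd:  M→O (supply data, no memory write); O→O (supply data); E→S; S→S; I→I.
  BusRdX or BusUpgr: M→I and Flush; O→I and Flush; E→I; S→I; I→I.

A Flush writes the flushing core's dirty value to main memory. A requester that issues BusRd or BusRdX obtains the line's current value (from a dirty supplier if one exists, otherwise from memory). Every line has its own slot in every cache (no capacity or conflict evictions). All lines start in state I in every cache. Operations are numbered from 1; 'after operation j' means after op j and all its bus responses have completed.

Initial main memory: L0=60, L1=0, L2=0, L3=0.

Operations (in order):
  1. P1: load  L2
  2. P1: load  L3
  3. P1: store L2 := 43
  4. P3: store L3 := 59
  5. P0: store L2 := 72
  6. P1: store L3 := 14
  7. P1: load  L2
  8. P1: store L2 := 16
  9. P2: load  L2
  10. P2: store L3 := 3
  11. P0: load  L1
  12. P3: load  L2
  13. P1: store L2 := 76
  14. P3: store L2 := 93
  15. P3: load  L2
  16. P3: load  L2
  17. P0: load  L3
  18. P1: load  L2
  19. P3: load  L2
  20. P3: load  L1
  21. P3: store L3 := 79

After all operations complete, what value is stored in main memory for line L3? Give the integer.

[1] P1: load  L2 | P0:I, P1:E(0), P2:I, P3:I | bus: BusRd
[2] P1: load  L3 | P0:I, P1:E(0), P2:I, P3:I | bus: BusRd
[3] P1: store L2 := 43 | P0:I, P1:M(43), P2:I, P3:I | bus: none
[4] P3: store L3 := 59 | P0:I, P1:I, P2:I, P3:M(59) | bus: BusRdX
[5] P0: store L2 := 72 | P0:M(72), P1:I, P2:I, P3:I | bus: BusRdX,Flush
[6] P1: store L3 := 14 | P0:I, P1:M(14), P2:I, P3:I | bus: BusRdX,Flush
[7] P1: load  L2 | P0:O(72), P1:S(72), P2:I, P3:I | bus: BusRd
[8] P1: store L2 := 16 | P0:I, P1:M(16), P2:I, P3:I | bus: BusUpgr,Flush
[9] P2: load  L2 | P0:I, P1:O(16), P2:S(16), P3:I | bus: BusRd
[10] P2: store L3 := 3 | P0:I, P1:I, P2:M(3), P3:I | bus: BusRdX,Flush
[11] P0: load  L1 | P0:E(0), P1:I, P2:I, P3:I | bus: BusRd
[12] P3: load  L2 | P0:I, P1:O(16), P2:S(16), P3:S(16) | bus: BusRd
[13] P1: store L2 := 76 | P0:I, P1:M(76), P2:I, P3:I | bus: BusUpgr
[14] P3: store L2 := 93 | P0:I, P1:I, P2:I, P3:M(93) | bus: BusRdX,Flush
[15] P3: load  L2 | P0:I, P1:I, P2:I, P3:M(93) | bus: none
[16] P3: load  L2 | P0:I, P1:I, P2:I, P3:M(93) | bus: none
[17] P0: load  L3 | P0:S(3), P1:I, P2:O(3), P3:I | bus: BusRd
[18] P1: load  L2 | P0:I, P1:S(93), P2:I, P3:O(93) | bus: BusRd
[19] P3: load  L2 | P0:I, P1:S(93), P2:I, P3:O(93) | bus: none
[20] P3: load  L1 | P0:S(0), P1:I, P2:I, P3:S(0) | bus: BusRd
[21] P3: store L3 := 79 | P0:I, P1:I, P2:I, P3:M(79) | bus: BusRdX,Flush

memory[L3] = 3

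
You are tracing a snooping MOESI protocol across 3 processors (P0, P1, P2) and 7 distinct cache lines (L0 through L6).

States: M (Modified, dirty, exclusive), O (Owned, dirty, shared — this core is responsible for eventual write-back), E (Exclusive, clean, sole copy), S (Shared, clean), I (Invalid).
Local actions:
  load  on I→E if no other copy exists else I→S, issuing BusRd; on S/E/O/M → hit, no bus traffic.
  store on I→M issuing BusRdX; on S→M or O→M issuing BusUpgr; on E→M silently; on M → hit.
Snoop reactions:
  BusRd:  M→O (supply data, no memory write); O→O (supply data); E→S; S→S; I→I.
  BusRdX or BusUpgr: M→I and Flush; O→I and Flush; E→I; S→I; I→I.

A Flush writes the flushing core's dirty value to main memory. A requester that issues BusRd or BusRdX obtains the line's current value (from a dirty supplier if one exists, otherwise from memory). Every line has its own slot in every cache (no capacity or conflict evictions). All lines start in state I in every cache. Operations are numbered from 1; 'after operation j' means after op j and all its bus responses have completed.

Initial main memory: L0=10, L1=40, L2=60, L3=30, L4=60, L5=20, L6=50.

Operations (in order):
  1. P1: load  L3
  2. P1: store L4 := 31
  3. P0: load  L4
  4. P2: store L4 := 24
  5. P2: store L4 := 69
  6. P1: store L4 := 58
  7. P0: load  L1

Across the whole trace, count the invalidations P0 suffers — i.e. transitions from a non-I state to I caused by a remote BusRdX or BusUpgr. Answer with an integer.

invalidations = 1

1. P1: load  L3  bus=[BusRd]  L3: P0=I P1=E P2=I  mem[L3]=30
2. P1: store L4 := 31  bus=[BusRdX]  L4: P0=I P1=M P2=I  mem[L4]=60
3. P0: load  L4  bus=[BusRd]  L4: P0=S P1=O P2=I  mem[L4]=60
4. P2: store L4 := 24  bus=[BusRdX,Flush]  L4: P0=I P1=I P2=M  mem[L4]=31
5. P2: store L4 := 69  bus=[-]  L4: P0=I P1=I P2=M  mem[L4]=31
6. P1: store L4 := 58  bus=[BusRdX,Flush]  L4: P0=I P1=M P2=I  mem[L4]=69
7. P0: load  L1  bus=[BusRd]  L1: P0=E P1=I P2=I  mem[L1]=40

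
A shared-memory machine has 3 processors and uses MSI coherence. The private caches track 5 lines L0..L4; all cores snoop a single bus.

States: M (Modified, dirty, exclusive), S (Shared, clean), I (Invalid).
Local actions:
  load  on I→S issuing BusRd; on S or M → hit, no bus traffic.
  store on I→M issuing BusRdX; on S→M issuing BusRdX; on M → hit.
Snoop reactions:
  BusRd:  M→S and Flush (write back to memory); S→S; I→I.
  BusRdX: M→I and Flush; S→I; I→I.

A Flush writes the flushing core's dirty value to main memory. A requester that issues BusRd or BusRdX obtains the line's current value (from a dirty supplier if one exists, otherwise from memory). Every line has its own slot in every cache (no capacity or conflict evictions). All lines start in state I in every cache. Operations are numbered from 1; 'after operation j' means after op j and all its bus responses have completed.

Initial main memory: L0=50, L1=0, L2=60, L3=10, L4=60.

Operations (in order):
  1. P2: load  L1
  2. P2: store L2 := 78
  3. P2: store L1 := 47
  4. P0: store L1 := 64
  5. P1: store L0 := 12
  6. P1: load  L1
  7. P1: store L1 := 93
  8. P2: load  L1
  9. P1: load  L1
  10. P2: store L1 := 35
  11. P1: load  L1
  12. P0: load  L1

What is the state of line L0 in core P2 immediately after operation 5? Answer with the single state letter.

1. P2: load  L1  bus=[BusRd]  L1: P0=I P1=I P2=S  mem[L1]=0
2. P2: store L2 := 78  bus=[BusRdX]  L2: P0=I P1=I P2=M  mem[L2]=60
3. P2: store L1 := 47  bus=[BusRdX]  L1: P0=I P1=I P2=M  mem[L1]=0
4. P0: store L1 := 64  bus=[BusRdX,Flush]  L1: P0=M P1=I P2=I  mem[L1]=47
5. P1: store L0 := 12  bus=[BusRdX]  L0: P0=I P1=M P2=I  mem[L0]=50
6. P1: load  L1  bus=[BusRd,Flush]  L1: P0=S P1=S P2=I  mem[L1]=64
7. P1: store L1 := 93  bus=[BusRdX]  L1: P0=I P1=M P2=I  mem[L1]=64
8. P2: load  L1  bus=[BusRd,Flush]  L1: P0=I P1=S P2=S  mem[L1]=93
9. P1: load  L1  bus=[-]  L1: P0=I P1=S P2=S  mem[L1]=93
10. P2: store L1 := 35  bus=[BusRdX]  L1: P0=I P1=I P2=M  mem[L1]=93
11. P1: load  L1  bus=[BusRd,Flush]  L1: P0=I P1=S P2=S  mem[L1]=35
12. P0: load  L1  bus=[BusRd]  L1: P0=S P1=S P2=S  mem[L1]=35

state = I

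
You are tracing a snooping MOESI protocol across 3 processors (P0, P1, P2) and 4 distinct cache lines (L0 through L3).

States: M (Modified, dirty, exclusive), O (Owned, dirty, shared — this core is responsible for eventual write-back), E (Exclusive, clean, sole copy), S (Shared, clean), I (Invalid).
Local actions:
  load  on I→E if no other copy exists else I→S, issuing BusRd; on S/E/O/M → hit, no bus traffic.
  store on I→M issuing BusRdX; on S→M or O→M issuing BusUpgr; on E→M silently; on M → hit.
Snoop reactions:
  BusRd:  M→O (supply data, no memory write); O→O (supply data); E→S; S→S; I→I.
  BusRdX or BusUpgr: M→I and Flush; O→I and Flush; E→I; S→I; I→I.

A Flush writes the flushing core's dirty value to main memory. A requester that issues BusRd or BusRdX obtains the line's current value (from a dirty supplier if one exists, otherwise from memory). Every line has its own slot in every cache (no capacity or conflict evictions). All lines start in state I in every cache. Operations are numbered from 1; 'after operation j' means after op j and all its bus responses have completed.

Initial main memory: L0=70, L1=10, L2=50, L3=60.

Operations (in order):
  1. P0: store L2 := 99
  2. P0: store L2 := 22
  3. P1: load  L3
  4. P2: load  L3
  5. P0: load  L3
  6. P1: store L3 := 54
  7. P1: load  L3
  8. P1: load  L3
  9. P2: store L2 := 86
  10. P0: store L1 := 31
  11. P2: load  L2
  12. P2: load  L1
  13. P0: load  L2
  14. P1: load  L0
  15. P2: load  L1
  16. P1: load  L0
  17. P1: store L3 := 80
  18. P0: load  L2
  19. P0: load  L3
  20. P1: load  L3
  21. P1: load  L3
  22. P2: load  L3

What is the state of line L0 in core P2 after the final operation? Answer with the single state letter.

state = I

[1] P0: store L2 := 99 | P0:M(99), P1:I, P2:I | bus: BusRdX
[2] P0: store L2 := 22 | P0:M(22), P1:I, P2:I | bus: none
[3] P1: load  L3 | P0:I, P1:E(60), P2:I | bus: BusRd
[4] P2: load  L3 | P0:I, P1:S(60), P2:S(60) | bus: BusRd
[5] P0: load  L3 | P0:S(60), P1:S(60), P2:S(60) | bus: BusRd
[6] P1: store L3 := 54 | P0:I, P1:M(54), P2:I | bus: BusUpgr
[7] P1: load  L3 | P0:I, P1:M(54), P2:I | bus: none
[8] P1: load  L3 | P0:I, P1:M(54), P2:I | bus: none
[9] P2: store L2 := 86 | P0:I, P1:I, P2:M(86) | bus: BusRdX,Flush
[10] P0: store L1 := 31 | P0:M(31), P1:I, P2:I | bus: BusRdX
[11] P2: load  L2 | P0:I, P1:I, P2:M(86) | bus: none
[12] P2: load  L1 | P0:O(31), P1:I, P2:S(31) | bus: BusRd
[13] P0: load  L2 | P0:S(86), P1:I, P2:O(86) | bus: BusRd
[14] P1: load  L0 | P0:I, P1:E(70), P2:I | bus: BusRd
[15] P2: load  L1 | P0:O(31), P1:I, P2:S(31) | bus: none
[16] P1: load  L0 | P0:I, P1:E(70), P2:I | bus: none
[17] P1: store L3 := 80 | P0:I, P1:M(80), P2:I | bus: none
[18] P0: load  L2 | P0:S(86), P1:I, P2:O(86) | bus: none
[19] P0: load  L3 | P0:S(80), P1:O(80), P2:I | bus: BusRd
[20] P1: load  L3 | P0:S(80), P1:O(80), P2:I | bus: none
[21] P1: load  L3 | P0:S(80), P1:O(80), P2:I | bus: none
[22] P2: load  L3 | P0:S(80), P1:O(80), P2:S(80) | bus: BusRd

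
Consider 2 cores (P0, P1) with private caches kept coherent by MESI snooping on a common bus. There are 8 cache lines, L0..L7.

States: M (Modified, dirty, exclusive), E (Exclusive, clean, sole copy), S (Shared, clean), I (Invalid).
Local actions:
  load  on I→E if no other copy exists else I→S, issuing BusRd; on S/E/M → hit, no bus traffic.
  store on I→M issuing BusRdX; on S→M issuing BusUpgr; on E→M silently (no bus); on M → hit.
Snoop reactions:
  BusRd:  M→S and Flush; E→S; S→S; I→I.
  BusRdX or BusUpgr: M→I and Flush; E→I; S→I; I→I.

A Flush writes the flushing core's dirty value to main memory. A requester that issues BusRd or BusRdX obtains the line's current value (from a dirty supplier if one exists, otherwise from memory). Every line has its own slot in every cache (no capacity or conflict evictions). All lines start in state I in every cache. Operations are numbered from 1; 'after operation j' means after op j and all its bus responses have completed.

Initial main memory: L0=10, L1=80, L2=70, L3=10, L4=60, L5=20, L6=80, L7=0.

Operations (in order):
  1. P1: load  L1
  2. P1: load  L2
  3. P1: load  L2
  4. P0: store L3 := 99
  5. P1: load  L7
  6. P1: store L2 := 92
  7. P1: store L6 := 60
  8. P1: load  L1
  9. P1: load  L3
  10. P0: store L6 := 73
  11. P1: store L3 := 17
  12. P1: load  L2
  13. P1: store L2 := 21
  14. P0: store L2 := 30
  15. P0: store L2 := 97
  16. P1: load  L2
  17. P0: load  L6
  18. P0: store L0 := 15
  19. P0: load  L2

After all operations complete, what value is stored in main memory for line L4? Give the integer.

step 1: P1: load  L1  ⟶  IE  (L1)  txn=BusRd  M[L1]=80
step 2: P1: load  L2  ⟶  IE  (L2)  txn=BusRd  M[L2]=70
step 3: P1: load  L2  ⟶  IE  (L2)  txn=∅  M[L2]=70
step 4: P0: store L3 := 99  ⟶  MI  (L3)  txn=BusRdX  M[L3]=10
step 5: P1: load  L7  ⟶  IE  (L7)  txn=BusRd  M[L7]=0
step 6: P1: store L2 := 92  ⟶  IM  (L2)  txn=∅  M[L2]=70
step 7: P1: store L6 := 60  ⟶  IM  (L6)  txn=BusRdX  M[L6]=80
step 8: P1: load  L1  ⟶  IE  (L1)  txn=∅  M[L1]=80
step 9: P1: load  L3  ⟶  SS  (L3)  txn=BusRd+Flush  M[L3]=99
step 10: P0: store L6 := 73  ⟶  MI  (L6)  txn=BusRdX+Flush  M[L6]=60
step 11: P1: store L3 := 17  ⟶  IM  (L3)  txn=BusUpgr  M[L3]=99
step 12: P1: load  L2  ⟶  IM  (L2)  txn=∅  M[L2]=70
step 13: P1: store L2 := 21  ⟶  IM  (L2)  txn=∅  M[L2]=70
step 14: P0: store L2 := 30  ⟶  MI  (L2)  txn=BusRdX+Flush  M[L2]=21
step 15: P0: store L2 := 97  ⟶  MI  (L2)  txn=∅  M[L2]=21
step 16: P1: load  L2  ⟶  SS  (L2)  txn=BusRd+Flush  M[L2]=97
step 17: P0: load  L6  ⟶  MI  (L6)  txn=∅  M[L6]=60
step 18: P0: store L0 := 15  ⟶  MI  (L0)  txn=BusRdX  M[L0]=10
step 19: P0: load  L2  ⟶  SS  (L2)  txn=∅  M[L2]=97

memory[L4] = 60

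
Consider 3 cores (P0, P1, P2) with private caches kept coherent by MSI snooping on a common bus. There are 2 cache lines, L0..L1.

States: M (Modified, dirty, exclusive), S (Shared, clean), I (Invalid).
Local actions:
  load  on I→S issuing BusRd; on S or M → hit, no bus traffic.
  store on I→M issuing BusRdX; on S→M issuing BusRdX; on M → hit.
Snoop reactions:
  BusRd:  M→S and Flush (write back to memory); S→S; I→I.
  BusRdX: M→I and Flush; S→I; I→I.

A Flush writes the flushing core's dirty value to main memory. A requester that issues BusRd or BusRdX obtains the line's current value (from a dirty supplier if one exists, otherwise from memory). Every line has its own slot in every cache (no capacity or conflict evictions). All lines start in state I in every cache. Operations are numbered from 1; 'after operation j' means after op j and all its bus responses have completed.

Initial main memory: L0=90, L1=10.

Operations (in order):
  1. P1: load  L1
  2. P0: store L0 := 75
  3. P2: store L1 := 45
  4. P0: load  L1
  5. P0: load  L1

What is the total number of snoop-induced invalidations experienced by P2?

step 1: P1: load  L1  ⟶  ISI  (L1)  txn=BusRd  M[L1]=10
step 2: P0: store L0 := 75  ⟶  MII  (L0)  txn=BusRdX  M[L0]=90
step 3: P2: store L1 := 45  ⟶  IIM  (L1)  txn=BusRdX  M[L1]=10
step 4: P0: load  L1  ⟶  SIS  (L1)  txn=BusRd+Flush  M[L1]=45
step 5: P0: load  L1  ⟶  SIS  (L1)  txn=∅  M[L1]=45

invalidations = 0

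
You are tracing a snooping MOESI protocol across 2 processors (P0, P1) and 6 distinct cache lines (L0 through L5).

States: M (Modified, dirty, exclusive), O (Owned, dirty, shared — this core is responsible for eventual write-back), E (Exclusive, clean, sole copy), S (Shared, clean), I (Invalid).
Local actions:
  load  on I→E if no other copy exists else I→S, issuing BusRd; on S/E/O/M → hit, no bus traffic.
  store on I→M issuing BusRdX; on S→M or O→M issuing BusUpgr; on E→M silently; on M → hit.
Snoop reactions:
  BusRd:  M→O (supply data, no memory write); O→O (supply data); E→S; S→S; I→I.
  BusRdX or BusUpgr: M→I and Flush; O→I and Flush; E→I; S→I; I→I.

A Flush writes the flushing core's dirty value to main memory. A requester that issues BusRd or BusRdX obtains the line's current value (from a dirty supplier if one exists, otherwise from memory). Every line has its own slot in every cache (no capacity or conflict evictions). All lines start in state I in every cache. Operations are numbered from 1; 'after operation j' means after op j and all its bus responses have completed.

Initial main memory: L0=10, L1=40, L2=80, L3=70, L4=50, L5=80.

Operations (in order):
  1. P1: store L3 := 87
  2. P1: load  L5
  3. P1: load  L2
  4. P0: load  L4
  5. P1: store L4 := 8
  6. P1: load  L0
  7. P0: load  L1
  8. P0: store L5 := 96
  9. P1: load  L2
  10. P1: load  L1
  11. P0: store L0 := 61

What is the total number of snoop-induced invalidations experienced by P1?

  op1 P1: store L3 := 87 → I/M on L3; bus BusRdX; mem=70
  op2 P1: load  L5 → I/E on L5; bus BusRd; mem=80
  op3 P1: load  L2 → I/E on L2; bus BusRd; mem=80
  op4 P0: load  L4 → E/I on L4; bus BusRd; mem=50
  op5 P1: store L4 := 8 → I/M on L4; bus BusRdX; mem=50
  op6 P1: load  L0 → I/E on L0; bus BusRd; mem=10
  op7 P0: load  L1 → E/I on L1; bus BusRd; mem=40
  op8 P0: store L5 := 96 → M/I on L5; bus BusRdX; mem=80
  op9 P1: load  L2 → I/E on L2; bus (none); mem=80
  op10 P1: load  L1 → S/S on L1; bus BusRd; mem=40
  op11 P0: store L0 := 61 → M/I on L0; bus BusRdX; mem=10

invalidations = 2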